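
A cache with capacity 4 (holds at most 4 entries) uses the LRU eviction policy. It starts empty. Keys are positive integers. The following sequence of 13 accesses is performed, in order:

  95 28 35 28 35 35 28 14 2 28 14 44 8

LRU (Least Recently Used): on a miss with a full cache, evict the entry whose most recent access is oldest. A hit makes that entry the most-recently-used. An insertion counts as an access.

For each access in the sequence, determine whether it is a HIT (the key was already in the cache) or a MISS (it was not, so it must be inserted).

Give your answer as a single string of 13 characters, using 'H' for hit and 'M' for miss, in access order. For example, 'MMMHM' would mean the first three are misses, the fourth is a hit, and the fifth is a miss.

LRU simulation (capacity=4):
  1. access 95: MISS. Cache (LRU->MRU): [95]
  2. access 28: MISS. Cache (LRU->MRU): [95 28]
  3. access 35: MISS. Cache (LRU->MRU): [95 28 35]
  4. access 28: HIT. Cache (LRU->MRU): [95 35 28]
  5. access 35: HIT. Cache (LRU->MRU): [95 28 35]
  6. access 35: HIT. Cache (LRU->MRU): [95 28 35]
  7. access 28: HIT. Cache (LRU->MRU): [95 35 28]
  8. access 14: MISS. Cache (LRU->MRU): [95 35 28 14]
  9. access 2: MISS, evict 95. Cache (LRU->MRU): [35 28 14 2]
  10. access 28: HIT. Cache (LRU->MRU): [35 14 2 28]
  11. access 14: HIT. Cache (LRU->MRU): [35 2 28 14]
  12. access 44: MISS, evict 35. Cache (LRU->MRU): [2 28 14 44]
  13. access 8: MISS, evict 2. Cache (LRU->MRU): [28 14 44 8]
Total: 6 hits, 7 misses, 3 evictions

Answer: MMMHHHHMMHHMM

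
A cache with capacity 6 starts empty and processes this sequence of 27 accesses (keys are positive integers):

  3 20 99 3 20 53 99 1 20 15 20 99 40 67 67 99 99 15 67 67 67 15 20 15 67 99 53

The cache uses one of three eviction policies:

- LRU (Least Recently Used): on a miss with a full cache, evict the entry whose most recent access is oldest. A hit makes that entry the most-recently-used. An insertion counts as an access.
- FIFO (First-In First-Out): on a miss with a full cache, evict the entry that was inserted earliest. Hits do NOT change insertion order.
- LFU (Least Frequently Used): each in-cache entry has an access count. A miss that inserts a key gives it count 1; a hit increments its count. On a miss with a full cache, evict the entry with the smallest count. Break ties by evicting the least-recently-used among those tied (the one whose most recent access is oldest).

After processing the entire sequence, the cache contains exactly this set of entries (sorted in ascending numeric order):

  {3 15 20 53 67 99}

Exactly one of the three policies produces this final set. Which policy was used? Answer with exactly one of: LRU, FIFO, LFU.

Answer: LFU

Derivation:
Simulating under each policy and comparing final sets:
  LRU: final set = {15 20 40 53 67 99} -> differs
  FIFO: final set = {15 20 40 53 67 99} -> differs
  LFU: final set = {3 15 20 53 67 99} -> MATCHES target
Only LFU produces the target set.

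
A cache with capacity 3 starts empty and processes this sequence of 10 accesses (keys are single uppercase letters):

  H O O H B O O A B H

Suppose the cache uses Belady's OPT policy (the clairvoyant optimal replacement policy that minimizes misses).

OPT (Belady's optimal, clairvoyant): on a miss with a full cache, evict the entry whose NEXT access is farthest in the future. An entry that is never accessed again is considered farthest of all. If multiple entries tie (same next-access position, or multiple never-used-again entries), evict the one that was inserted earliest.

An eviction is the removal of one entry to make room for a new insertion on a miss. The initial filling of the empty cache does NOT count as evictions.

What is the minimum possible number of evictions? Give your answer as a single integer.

Answer: 1

Derivation:
OPT (Belady) simulation (capacity=3):
  1. access H: MISS. Cache: [H]
  2. access O: MISS. Cache: [H O]
  3. access O: HIT. Next use of O: step 6. Cache: [H O]
  4. access H: HIT. Next use of H: step 10. Cache: [H O]
  5. access B: MISS. Cache: [H O B]
  6. access O: HIT. Next use of O: step 7. Cache: [H O B]
  7. access O: HIT. Next use of O: never. Cache: [H O B]
  8. access A: MISS, evict O (next use: never). Cache: [H B A]
  9. access B: HIT. Next use of B: never. Cache: [H B A]
  10. access H: HIT. Next use of H: never. Cache: [H B A]
Total: 6 hits, 4 misses, 1 evictions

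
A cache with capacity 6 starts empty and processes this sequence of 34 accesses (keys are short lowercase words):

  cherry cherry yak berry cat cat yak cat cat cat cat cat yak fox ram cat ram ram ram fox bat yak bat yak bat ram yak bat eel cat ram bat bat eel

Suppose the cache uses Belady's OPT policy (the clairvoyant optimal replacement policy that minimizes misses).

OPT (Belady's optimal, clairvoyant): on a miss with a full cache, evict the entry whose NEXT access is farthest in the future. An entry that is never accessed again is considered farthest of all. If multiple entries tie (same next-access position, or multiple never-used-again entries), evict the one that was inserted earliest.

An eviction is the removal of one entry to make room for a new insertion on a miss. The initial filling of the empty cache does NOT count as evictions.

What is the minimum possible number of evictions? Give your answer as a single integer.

Answer: 2

Derivation:
OPT (Belady) simulation (capacity=6):
  1. access cherry: MISS. Cache: [cherry]
  2. access cherry: HIT. Next use of cherry: never. Cache: [cherry]
  3. access yak: MISS. Cache: [cherry yak]
  4. access berry: MISS. Cache: [cherry yak berry]
  5. access cat: MISS. Cache: [cherry yak berry cat]
  6. access cat: HIT. Next use of cat: step 8. Cache: [cherry yak berry cat]
  7. access yak: HIT. Next use of yak: step 13. Cache: [cherry yak berry cat]
  8. access cat: HIT. Next use of cat: step 9. Cache: [cherry yak berry cat]
  9. access cat: HIT. Next use of cat: step 10. Cache: [cherry yak berry cat]
  10. access cat: HIT. Next use of cat: step 11. Cache: [cherry yak berry cat]
  11. access cat: HIT. Next use of cat: step 12. Cache: [cherry yak berry cat]
  12. access cat: HIT. Next use of cat: step 16. Cache: [cherry yak berry cat]
  13. access yak: HIT. Next use of yak: step 22. Cache: [cherry yak berry cat]
  14. access fox: MISS. Cache: [cherry yak berry cat fox]
  15. access ram: MISS. Cache: [cherry yak berry cat fox ram]
  16. access cat: HIT. Next use of cat: step 30. Cache: [cherry yak berry cat fox ram]
  17. access ram: HIT. Next use of ram: step 18. Cache: [cherry yak berry cat fox ram]
  18. access ram: HIT. Next use of ram: step 19. Cache: [cherry yak berry cat fox ram]
  19. access ram: HIT. Next use of ram: step 26. Cache: [cherry yak berry cat fox ram]
  20. access fox: HIT. Next use of fox: never. Cache: [cherry yak berry cat fox ram]
  21. access bat: MISS, evict cherry (next use: never). Cache: [yak berry cat fox ram bat]
  22. access yak: HIT. Next use of yak: step 24. Cache: [yak berry cat fox ram bat]
  23. access bat: HIT. Next use of bat: step 25. Cache: [yak berry cat fox ram bat]
  24. access yak: HIT. Next use of yak: step 27. Cache: [yak berry cat fox ram bat]
  25. access bat: HIT. Next use of bat: step 28. Cache: [yak berry cat fox ram bat]
  26. access ram: HIT. Next use of ram: step 31. Cache: [yak berry cat fox ram bat]
  27. access yak: HIT. Next use of yak: never. Cache: [yak berry cat fox ram bat]
  28. access bat: HIT. Next use of bat: step 32. Cache: [yak berry cat fox ram bat]
  29. access eel: MISS, evict yak (next use: never). Cache: [berry cat fox ram bat eel]
  30. access cat: HIT. Next use of cat: never. Cache: [berry cat fox ram bat eel]
  31. access ram: HIT. Next use of ram: never. Cache: [berry cat fox ram bat eel]
  32. access bat: HIT. Next use of bat: step 33. Cache: [berry cat fox ram bat eel]
  33. access bat: HIT. Next use of bat: never. Cache: [berry cat fox ram bat eel]
  34. access eel: HIT. Next use of eel: never. Cache: [berry cat fox ram bat eel]
Total: 26 hits, 8 misses, 2 evictions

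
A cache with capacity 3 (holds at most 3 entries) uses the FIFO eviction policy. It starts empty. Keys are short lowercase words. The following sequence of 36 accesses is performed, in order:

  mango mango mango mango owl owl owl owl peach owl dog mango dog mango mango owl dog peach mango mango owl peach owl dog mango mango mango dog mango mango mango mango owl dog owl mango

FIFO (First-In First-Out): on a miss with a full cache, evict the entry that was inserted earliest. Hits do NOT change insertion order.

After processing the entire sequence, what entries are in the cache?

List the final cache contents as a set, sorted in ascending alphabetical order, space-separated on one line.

FIFO simulation (capacity=3):
  1. access mango: MISS. Cache (old->new): [mango]
  2. access mango: HIT. Cache (old->new): [mango]
  3. access mango: HIT. Cache (old->new): [mango]
  4. access mango: HIT. Cache (old->new): [mango]
  5. access owl: MISS. Cache (old->new): [mango owl]
  6. access owl: HIT. Cache (old->new): [mango owl]
  7. access owl: HIT. Cache (old->new): [mango owl]
  8. access owl: HIT. Cache (old->new): [mango owl]
  9. access peach: MISS. Cache (old->new): [mango owl peach]
  10. access owl: HIT. Cache (old->new): [mango owl peach]
  11. access dog: MISS, evict mango. Cache (old->new): [owl peach dog]
  12. access mango: MISS, evict owl. Cache (old->new): [peach dog mango]
  13. access dog: HIT. Cache (old->new): [peach dog mango]
  14. access mango: HIT. Cache (old->new): [peach dog mango]
  15. access mango: HIT. Cache (old->new): [peach dog mango]
  16. access owl: MISS, evict peach. Cache (old->new): [dog mango owl]
  17. access dog: HIT. Cache (old->new): [dog mango owl]
  18. access peach: MISS, evict dog. Cache (old->new): [mango owl peach]
  19. access mango: HIT. Cache (old->new): [mango owl peach]
  20. access mango: HIT. Cache (old->new): [mango owl peach]
  21. access owl: HIT. Cache (old->new): [mango owl peach]
  22. access peach: HIT. Cache (old->new): [mango owl peach]
  23. access owl: HIT. Cache (old->new): [mango owl peach]
  24. access dog: MISS, evict mango. Cache (old->new): [owl peach dog]
  25. access mango: MISS, evict owl. Cache (old->new): [peach dog mango]
  26. access mango: HIT. Cache (old->new): [peach dog mango]
  27. access mango: HIT. Cache (old->new): [peach dog mango]
  28. access dog: HIT. Cache (old->new): [peach dog mango]
  29. access mango: HIT. Cache (old->new): [peach dog mango]
  30. access mango: HIT. Cache (old->new): [peach dog mango]
  31. access mango: HIT. Cache (old->new): [peach dog mango]
  32. access mango: HIT. Cache (old->new): [peach dog mango]
  33. access owl: MISS, evict peach. Cache (old->new): [dog mango owl]
  34. access dog: HIT. Cache (old->new): [dog mango owl]
  35. access owl: HIT. Cache (old->new): [dog mango owl]
  36. access mango: HIT. Cache (old->new): [dog mango owl]
Total: 26 hits, 10 misses, 7 evictions

Answer: dog mango owl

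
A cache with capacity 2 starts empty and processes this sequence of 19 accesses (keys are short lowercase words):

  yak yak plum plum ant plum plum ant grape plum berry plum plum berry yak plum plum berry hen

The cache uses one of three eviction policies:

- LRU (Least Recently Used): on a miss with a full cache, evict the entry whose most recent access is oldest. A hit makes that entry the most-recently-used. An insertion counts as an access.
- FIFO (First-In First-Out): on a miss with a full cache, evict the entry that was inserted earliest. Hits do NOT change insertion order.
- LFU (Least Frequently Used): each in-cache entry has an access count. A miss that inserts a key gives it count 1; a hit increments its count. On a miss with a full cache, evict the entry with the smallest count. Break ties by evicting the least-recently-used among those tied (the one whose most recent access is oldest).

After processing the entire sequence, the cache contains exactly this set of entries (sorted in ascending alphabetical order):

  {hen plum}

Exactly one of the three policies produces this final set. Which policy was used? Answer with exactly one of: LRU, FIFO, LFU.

Answer: LFU

Derivation:
Simulating under each policy and comparing final sets:
  LRU: final set = {berry hen} -> differs
  FIFO: final set = {berry hen} -> differs
  LFU: final set = {hen plum} -> MATCHES target
Only LFU produces the target set.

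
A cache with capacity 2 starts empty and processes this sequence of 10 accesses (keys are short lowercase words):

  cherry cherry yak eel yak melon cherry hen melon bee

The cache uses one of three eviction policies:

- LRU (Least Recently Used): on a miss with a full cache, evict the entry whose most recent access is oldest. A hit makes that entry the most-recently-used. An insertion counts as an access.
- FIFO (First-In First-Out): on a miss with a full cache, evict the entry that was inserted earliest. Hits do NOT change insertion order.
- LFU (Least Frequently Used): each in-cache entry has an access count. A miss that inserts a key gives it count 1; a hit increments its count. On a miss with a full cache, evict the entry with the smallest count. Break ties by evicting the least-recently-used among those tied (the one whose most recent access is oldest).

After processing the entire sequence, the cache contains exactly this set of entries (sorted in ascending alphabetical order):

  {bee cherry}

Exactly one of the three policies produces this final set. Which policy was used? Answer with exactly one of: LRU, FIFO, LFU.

Simulating under each policy and comparing final sets:
  LRU: final set = {bee melon} -> differs
  FIFO: final set = {bee melon} -> differs
  LFU: final set = {bee cherry} -> MATCHES target
Only LFU produces the target set.

Answer: LFU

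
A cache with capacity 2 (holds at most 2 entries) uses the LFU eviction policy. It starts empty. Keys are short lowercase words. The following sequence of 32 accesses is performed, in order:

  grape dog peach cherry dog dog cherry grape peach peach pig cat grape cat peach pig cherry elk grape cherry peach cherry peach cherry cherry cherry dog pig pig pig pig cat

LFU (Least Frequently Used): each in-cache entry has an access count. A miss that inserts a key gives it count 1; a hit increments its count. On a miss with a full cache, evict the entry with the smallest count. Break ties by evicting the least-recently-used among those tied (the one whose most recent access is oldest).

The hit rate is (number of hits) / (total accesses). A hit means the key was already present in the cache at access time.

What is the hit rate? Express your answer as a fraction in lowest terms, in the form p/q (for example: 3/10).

Answer: 13/32

Derivation:
LFU simulation (capacity=2):
  1. access grape: MISS. Cache: [grape(c=1)]
  2. access dog: MISS. Cache: [grape(c=1) dog(c=1)]
  3. access peach: MISS, evict grape(c=1). Cache: [dog(c=1) peach(c=1)]
  4. access cherry: MISS, evict dog(c=1). Cache: [peach(c=1) cherry(c=1)]
  5. access dog: MISS, evict peach(c=1). Cache: [cherry(c=1) dog(c=1)]
  6. access dog: HIT, count now 2. Cache: [cherry(c=1) dog(c=2)]
  7. access cherry: HIT, count now 2. Cache: [dog(c=2) cherry(c=2)]
  8. access grape: MISS, evict dog(c=2). Cache: [grape(c=1) cherry(c=2)]
  9. access peach: MISS, evict grape(c=1). Cache: [peach(c=1) cherry(c=2)]
  10. access peach: HIT, count now 2. Cache: [cherry(c=2) peach(c=2)]
  11. access pig: MISS, evict cherry(c=2). Cache: [pig(c=1) peach(c=2)]
  12. access cat: MISS, evict pig(c=1). Cache: [cat(c=1) peach(c=2)]
  13. access grape: MISS, evict cat(c=1). Cache: [grape(c=1) peach(c=2)]
  14. access cat: MISS, evict grape(c=1). Cache: [cat(c=1) peach(c=2)]
  15. access peach: HIT, count now 3. Cache: [cat(c=1) peach(c=3)]
  16. access pig: MISS, evict cat(c=1). Cache: [pig(c=1) peach(c=3)]
  17. access cherry: MISS, evict pig(c=1). Cache: [cherry(c=1) peach(c=3)]
  18. access elk: MISS, evict cherry(c=1). Cache: [elk(c=1) peach(c=3)]
  19. access grape: MISS, evict elk(c=1). Cache: [grape(c=1) peach(c=3)]
  20. access cherry: MISS, evict grape(c=1). Cache: [cherry(c=1) peach(c=3)]
  21. access peach: HIT, count now 4. Cache: [cherry(c=1) peach(c=4)]
  22. access cherry: HIT, count now 2. Cache: [cherry(c=2) peach(c=4)]
  23. access peach: HIT, count now 5. Cache: [cherry(c=2) peach(c=5)]
  24. access cherry: HIT, count now 3. Cache: [cherry(c=3) peach(c=5)]
  25. access cherry: HIT, count now 4. Cache: [cherry(c=4) peach(c=5)]
  26. access cherry: HIT, count now 5. Cache: [peach(c=5) cherry(c=5)]
  27. access dog: MISS, evict peach(c=5). Cache: [dog(c=1) cherry(c=5)]
  28. access pig: MISS, evict dog(c=1). Cache: [pig(c=1) cherry(c=5)]
  29. access pig: HIT, count now 2. Cache: [pig(c=2) cherry(c=5)]
  30. access pig: HIT, count now 3. Cache: [pig(c=3) cherry(c=5)]
  31. access pig: HIT, count now 4. Cache: [pig(c=4) cherry(c=5)]
  32. access cat: MISS, evict pig(c=4). Cache: [cat(c=1) cherry(c=5)]
Total: 13 hits, 19 misses, 17 evictions

Hit rate = 13/32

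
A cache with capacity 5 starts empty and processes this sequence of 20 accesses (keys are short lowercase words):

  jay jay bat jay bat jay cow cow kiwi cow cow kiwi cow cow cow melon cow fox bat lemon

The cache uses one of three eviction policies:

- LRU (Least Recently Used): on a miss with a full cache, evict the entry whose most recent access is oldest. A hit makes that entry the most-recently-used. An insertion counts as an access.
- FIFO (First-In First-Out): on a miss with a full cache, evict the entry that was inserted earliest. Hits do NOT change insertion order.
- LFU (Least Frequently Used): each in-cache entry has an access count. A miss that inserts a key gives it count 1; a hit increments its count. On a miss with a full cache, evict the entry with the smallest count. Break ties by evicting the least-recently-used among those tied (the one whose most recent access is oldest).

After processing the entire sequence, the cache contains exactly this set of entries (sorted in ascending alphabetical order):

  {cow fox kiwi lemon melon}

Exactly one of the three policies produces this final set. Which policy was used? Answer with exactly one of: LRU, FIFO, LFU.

Answer: FIFO

Derivation:
Simulating under each policy and comparing final sets:
  LRU: final set = {bat cow fox lemon melon} -> differs
  FIFO: final set = {cow fox kiwi lemon melon} -> MATCHES target
  LFU: final set = {bat cow jay kiwi lemon} -> differs
Only FIFO produces the target set.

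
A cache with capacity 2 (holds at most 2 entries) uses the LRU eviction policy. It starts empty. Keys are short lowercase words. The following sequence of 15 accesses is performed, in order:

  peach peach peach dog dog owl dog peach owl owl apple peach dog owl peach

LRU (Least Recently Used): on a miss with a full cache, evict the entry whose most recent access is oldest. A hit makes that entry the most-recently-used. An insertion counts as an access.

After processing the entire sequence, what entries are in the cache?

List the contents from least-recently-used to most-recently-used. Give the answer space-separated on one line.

Answer: owl peach

Derivation:
LRU simulation (capacity=2):
  1. access peach: MISS. Cache (LRU->MRU): [peach]
  2. access peach: HIT. Cache (LRU->MRU): [peach]
  3. access peach: HIT. Cache (LRU->MRU): [peach]
  4. access dog: MISS. Cache (LRU->MRU): [peach dog]
  5. access dog: HIT. Cache (LRU->MRU): [peach dog]
  6. access owl: MISS, evict peach. Cache (LRU->MRU): [dog owl]
  7. access dog: HIT. Cache (LRU->MRU): [owl dog]
  8. access peach: MISS, evict owl. Cache (LRU->MRU): [dog peach]
  9. access owl: MISS, evict dog. Cache (LRU->MRU): [peach owl]
  10. access owl: HIT. Cache (LRU->MRU): [peach owl]
  11. access apple: MISS, evict peach. Cache (LRU->MRU): [owl apple]
  12. access peach: MISS, evict owl. Cache (LRU->MRU): [apple peach]
  13. access dog: MISS, evict apple. Cache (LRU->MRU): [peach dog]
  14. access owl: MISS, evict peach. Cache (LRU->MRU): [dog owl]
  15. access peach: MISS, evict dog. Cache (LRU->MRU): [owl peach]
Total: 5 hits, 10 misses, 8 evictions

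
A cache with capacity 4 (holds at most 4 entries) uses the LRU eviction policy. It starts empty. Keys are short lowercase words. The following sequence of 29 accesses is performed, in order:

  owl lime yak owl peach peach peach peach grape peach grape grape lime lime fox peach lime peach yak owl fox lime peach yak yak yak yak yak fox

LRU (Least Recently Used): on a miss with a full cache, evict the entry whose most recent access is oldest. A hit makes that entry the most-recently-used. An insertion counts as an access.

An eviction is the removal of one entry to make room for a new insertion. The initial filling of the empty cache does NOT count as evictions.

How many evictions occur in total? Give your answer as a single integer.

Answer: 9

Derivation:
LRU simulation (capacity=4):
  1. access owl: MISS. Cache (LRU->MRU): [owl]
  2. access lime: MISS. Cache (LRU->MRU): [owl lime]
  3. access yak: MISS. Cache (LRU->MRU): [owl lime yak]
  4. access owl: HIT. Cache (LRU->MRU): [lime yak owl]
  5. access peach: MISS. Cache (LRU->MRU): [lime yak owl peach]
  6. access peach: HIT. Cache (LRU->MRU): [lime yak owl peach]
  7. access peach: HIT. Cache (LRU->MRU): [lime yak owl peach]
  8. access peach: HIT. Cache (LRU->MRU): [lime yak owl peach]
  9. access grape: MISS, evict lime. Cache (LRU->MRU): [yak owl peach grape]
  10. access peach: HIT. Cache (LRU->MRU): [yak owl grape peach]
  11. access grape: HIT. Cache (LRU->MRU): [yak owl peach grape]
  12. access grape: HIT. Cache (LRU->MRU): [yak owl peach grape]
  13. access lime: MISS, evict yak. Cache (LRU->MRU): [owl peach grape lime]
  14. access lime: HIT. Cache (LRU->MRU): [owl peach grape lime]
  15. access fox: MISS, evict owl. Cache (LRU->MRU): [peach grape lime fox]
  16. access peach: HIT. Cache (LRU->MRU): [grape lime fox peach]
  17. access lime: HIT. Cache (LRU->MRU): [grape fox peach lime]
  18. access peach: HIT. Cache (LRU->MRU): [grape fox lime peach]
  19. access yak: MISS, evict grape. Cache (LRU->MRU): [fox lime peach yak]
  20. access owl: MISS, evict fox. Cache (LRU->MRU): [lime peach yak owl]
  21. access fox: MISS, evict lime. Cache (LRU->MRU): [peach yak owl fox]
  22. access lime: MISS, evict peach. Cache (LRU->MRU): [yak owl fox lime]
  23. access peach: MISS, evict yak. Cache (LRU->MRU): [owl fox lime peach]
  24. access yak: MISS, evict owl. Cache (LRU->MRU): [fox lime peach yak]
  25. access yak: HIT. Cache (LRU->MRU): [fox lime peach yak]
  26. access yak: HIT. Cache (LRU->MRU): [fox lime peach yak]
  27. access yak: HIT. Cache (LRU->MRU): [fox lime peach yak]
  28. access yak: HIT. Cache (LRU->MRU): [fox lime peach yak]
  29. access fox: HIT. Cache (LRU->MRU): [lime peach yak fox]
Total: 16 hits, 13 misses, 9 evictions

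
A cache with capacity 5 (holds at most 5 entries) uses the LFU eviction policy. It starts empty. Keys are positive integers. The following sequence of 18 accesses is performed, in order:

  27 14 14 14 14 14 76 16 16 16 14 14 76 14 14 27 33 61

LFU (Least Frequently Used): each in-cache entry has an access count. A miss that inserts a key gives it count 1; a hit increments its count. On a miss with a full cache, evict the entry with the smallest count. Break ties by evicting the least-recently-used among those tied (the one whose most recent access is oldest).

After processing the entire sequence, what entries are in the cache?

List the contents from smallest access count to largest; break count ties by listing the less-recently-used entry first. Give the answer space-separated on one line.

LFU simulation (capacity=5):
  1. access 27: MISS. Cache: [27(c=1)]
  2. access 14: MISS. Cache: [27(c=1) 14(c=1)]
  3. access 14: HIT, count now 2. Cache: [27(c=1) 14(c=2)]
  4. access 14: HIT, count now 3. Cache: [27(c=1) 14(c=3)]
  5. access 14: HIT, count now 4. Cache: [27(c=1) 14(c=4)]
  6. access 14: HIT, count now 5. Cache: [27(c=1) 14(c=5)]
  7. access 76: MISS. Cache: [27(c=1) 76(c=1) 14(c=5)]
  8. access 16: MISS. Cache: [27(c=1) 76(c=1) 16(c=1) 14(c=5)]
  9. access 16: HIT, count now 2. Cache: [27(c=1) 76(c=1) 16(c=2) 14(c=5)]
  10. access 16: HIT, count now 3. Cache: [27(c=1) 76(c=1) 16(c=3) 14(c=5)]
  11. access 14: HIT, count now 6. Cache: [27(c=1) 76(c=1) 16(c=3) 14(c=6)]
  12. access 14: HIT, count now 7. Cache: [27(c=1) 76(c=1) 16(c=3) 14(c=7)]
  13. access 76: HIT, count now 2. Cache: [27(c=1) 76(c=2) 16(c=3) 14(c=7)]
  14. access 14: HIT, count now 8. Cache: [27(c=1) 76(c=2) 16(c=3) 14(c=8)]
  15. access 14: HIT, count now 9. Cache: [27(c=1) 76(c=2) 16(c=3) 14(c=9)]
  16. access 27: HIT, count now 2. Cache: [76(c=2) 27(c=2) 16(c=3) 14(c=9)]
  17. access 33: MISS. Cache: [33(c=1) 76(c=2) 27(c=2) 16(c=3) 14(c=9)]
  18. access 61: MISS, evict 33(c=1). Cache: [61(c=1) 76(c=2) 27(c=2) 16(c=3) 14(c=9)]
Total: 12 hits, 6 misses, 1 evictions

Answer: 61 76 27 16 14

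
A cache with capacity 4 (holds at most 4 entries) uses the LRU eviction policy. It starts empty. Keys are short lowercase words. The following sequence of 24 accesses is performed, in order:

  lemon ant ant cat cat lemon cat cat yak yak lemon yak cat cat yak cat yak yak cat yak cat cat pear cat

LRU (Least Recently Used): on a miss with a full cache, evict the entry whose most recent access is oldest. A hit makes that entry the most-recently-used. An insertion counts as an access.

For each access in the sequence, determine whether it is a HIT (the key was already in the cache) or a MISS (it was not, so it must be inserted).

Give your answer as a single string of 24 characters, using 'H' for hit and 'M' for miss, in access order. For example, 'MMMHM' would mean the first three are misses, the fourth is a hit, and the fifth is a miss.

LRU simulation (capacity=4):
  1. access lemon: MISS. Cache (LRU->MRU): [lemon]
  2. access ant: MISS. Cache (LRU->MRU): [lemon ant]
  3. access ant: HIT. Cache (LRU->MRU): [lemon ant]
  4. access cat: MISS. Cache (LRU->MRU): [lemon ant cat]
  5. access cat: HIT. Cache (LRU->MRU): [lemon ant cat]
  6. access lemon: HIT. Cache (LRU->MRU): [ant cat lemon]
  7. access cat: HIT. Cache (LRU->MRU): [ant lemon cat]
  8. access cat: HIT. Cache (LRU->MRU): [ant lemon cat]
  9. access yak: MISS. Cache (LRU->MRU): [ant lemon cat yak]
  10. access yak: HIT. Cache (LRU->MRU): [ant lemon cat yak]
  11. access lemon: HIT. Cache (LRU->MRU): [ant cat yak lemon]
  12. access yak: HIT. Cache (LRU->MRU): [ant cat lemon yak]
  13. access cat: HIT. Cache (LRU->MRU): [ant lemon yak cat]
  14. access cat: HIT. Cache (LRU->MRU): [ant lemon yak cat]
  15. access yak: HIT. Cache (LRU->MRU): [ant lemon cat yak]
  16. access cat: HIT. Cache (LRU->MRU): [ant lemon yak cat]
  17. access yak: HIT. Cache (LRU->MRU): [ant lemon cat yak]
  18. access yak: HIT. Cache (LRU->MRU): [ant lemon cat yak]
  19. access cat: HIT. Cache (LRU->MRU): [ant lemon yak cat]
  20. access yak: HIT. Cache (LRU->MRU): [ant lemon cat yak]
  21. access cat: HIT. Cache (LRU->MRU): [ant lemon yak cat]
  22. access cat: HIT. Cache (LRU->MRU): [ant lemon yak cat]
  23. access pear: MISS, evict ant. Cache (LRU->MRU): [lemon yak cat pear]
  24. access cat: HIT. Cache (LRU->MRU): [lemon yak pear cat]
Total: 19 hits, 5 misses, 1 evictions

Answer: MMHMHHHHMHHHHHHHHHHHHHMH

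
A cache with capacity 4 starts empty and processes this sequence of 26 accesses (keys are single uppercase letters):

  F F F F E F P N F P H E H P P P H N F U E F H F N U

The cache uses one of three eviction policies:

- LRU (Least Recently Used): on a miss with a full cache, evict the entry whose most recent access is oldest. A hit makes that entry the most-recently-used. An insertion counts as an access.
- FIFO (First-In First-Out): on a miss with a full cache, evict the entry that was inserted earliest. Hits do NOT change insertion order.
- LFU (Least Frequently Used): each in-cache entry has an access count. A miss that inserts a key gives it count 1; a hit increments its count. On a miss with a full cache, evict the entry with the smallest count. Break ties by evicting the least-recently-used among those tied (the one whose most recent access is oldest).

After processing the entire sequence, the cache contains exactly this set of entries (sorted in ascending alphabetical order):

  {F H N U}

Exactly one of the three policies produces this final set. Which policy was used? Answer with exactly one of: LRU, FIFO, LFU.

Simulating under each policy and comparing final sets:
  LRU: final set = {F H N U} -> MATCHES target
  FIFO: final set = {E F N U} -> differs
  LFU: final set = {F H P U} -> differs
Only LRU produces the target set.

Answer: LRU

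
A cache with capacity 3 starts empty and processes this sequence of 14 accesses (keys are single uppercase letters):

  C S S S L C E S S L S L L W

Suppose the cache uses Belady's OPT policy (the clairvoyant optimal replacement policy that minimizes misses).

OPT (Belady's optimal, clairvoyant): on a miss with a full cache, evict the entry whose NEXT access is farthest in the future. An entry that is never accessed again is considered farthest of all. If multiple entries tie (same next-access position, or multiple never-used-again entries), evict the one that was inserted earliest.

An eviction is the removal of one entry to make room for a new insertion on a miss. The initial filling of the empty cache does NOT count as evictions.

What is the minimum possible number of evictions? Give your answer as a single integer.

OPT (Belady) simulation (capacity=3):
  1. access C: MISS. Cache: [C]
  2. access S: MISS. Cache: [C S]
  3. access S: HIT. Next use of S: step 4. Cache: [C S]
  4. access S: HIT. Next use of S: step 8. Cache: [C S]
  5. access L: MISS. Cache: [C S L]
  6. access C: HIT. Next use of C: never. Cache: [C S L]
  7. access E: MISS, evict C (next use: never). Cache: [S L E]
  8. access S: HIT. Next use of S: step 9. Cache: [S L E]
  9. access S: HIT. Next use of S: step 11. Cache: [S L E]
  10. access L: HIT. Next use of L: step 12. Cache: [S L E]
  11. access S: HIT. Next use of S: never. Cache: [S L E]
  12. access L: HIT. Next use of L: step 13. Cache: [S L E]
  13. access L: HIT. Next use of L: never. Cache: [S L E]
  14. access W: MISS, evict S (next use: never). Cache: [L E W]
Total: 9 hits, 5 misses, 2 evictions

Answer: 2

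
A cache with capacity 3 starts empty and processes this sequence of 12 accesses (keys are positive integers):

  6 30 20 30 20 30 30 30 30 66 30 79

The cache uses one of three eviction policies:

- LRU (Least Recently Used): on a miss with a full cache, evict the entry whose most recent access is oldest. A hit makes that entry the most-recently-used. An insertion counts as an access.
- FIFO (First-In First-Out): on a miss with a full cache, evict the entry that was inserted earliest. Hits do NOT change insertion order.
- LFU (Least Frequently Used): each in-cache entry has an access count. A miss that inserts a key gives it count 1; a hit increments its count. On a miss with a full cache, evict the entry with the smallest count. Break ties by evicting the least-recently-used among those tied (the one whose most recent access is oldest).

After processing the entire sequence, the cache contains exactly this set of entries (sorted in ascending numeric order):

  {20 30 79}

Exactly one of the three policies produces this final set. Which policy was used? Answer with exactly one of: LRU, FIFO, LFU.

Simulating under each policy and comparing final sets:
  LRU: final set = {30 66 79} -> differs
  FIFO: final set = {20 66 79} -> differs
  LFU: final set = {20 30 79} -> MATCHES target
Only LFU produces the target set.

Answer: LFU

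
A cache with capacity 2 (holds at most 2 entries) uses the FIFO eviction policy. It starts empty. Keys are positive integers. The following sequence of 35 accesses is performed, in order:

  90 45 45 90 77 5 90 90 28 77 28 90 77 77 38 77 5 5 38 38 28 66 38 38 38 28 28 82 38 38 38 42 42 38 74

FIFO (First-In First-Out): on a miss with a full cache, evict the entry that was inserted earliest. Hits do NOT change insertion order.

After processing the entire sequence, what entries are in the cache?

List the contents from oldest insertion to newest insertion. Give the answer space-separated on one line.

Answer: 42 74

Derivation:
FIFO simulation (capacity=2):
  1. access 90: MISS. Cache (old->new): [90]
  2. access 45: MISS. Cache (old->new): [90 45]
  3. access 45: HIT. Cache (old->new): [90 45]
  4. access 90: HIT. Cache (old->new): [90 45]
  5. access 77: MISS, evict 90. Cache (old->new): [45 77]
  6. access 5: MISS, evict 45. Cache (old->new): [77 5]
  7. access 90: MISS, evict 77. Cache (old->new): [5 90]
  8. access 90: HIT. Cache (old->new): [5 90]
  9. access 28: MISS, evict 5. Cache (old->new): [90 28]
  10. access 77: MISS, evict 90. Cache (old->new): [28 77]
  11. access 28: HIT. Cache (old->new): [28 77]
  12. access 90: MISS, evict 28. Cache (old->new): [77 90]
  13. access 77: HIT. Cache (old->new): [77 90]
  14. access 77: HIT. Cache (old->new): [77 90]
  15. access 38: MISS, evict 77. Cache (old->new): [90 38]
  16. access 77: MISS, evict 90. Cache (old->new): [38 77]
  17. access 5: MISS, evict 38. Cache (old->new): [77 5]
  18. access 5: HIT. Cache (old->new): [77 5]
  19. access 38: MISS, evict 77. Cache (old->new): [5 38]
  20. access 38: HIT. Cache (old->new): [5 38]
  21. access 28: MISS, evict 5. Cache (old->new): [38 28]
  22. access 66: MISS, evict 38. Cache (old->new): [28 66]
  23. access 38: MISS, evict 28. Cache (old->new): [66 38]
  24. access 38: HIT. Cache (old->new): [66 38]
  25. access 38: HIT. Cache (old->new): [66 38]
  26. access 28: MISS, evict 66. Cache (old->new): [38 28]
  27. access 28: HIT. Cache (old->new): [38 28]
  28. access 82: MISS, evict 38. Cache (old->new): [28 82]
  29. access 38: MISS, evict 28. Cache (old->new): [82 38]
  30. access 38: HIT. Cache (old->new): [82 38]
  31. access 38: HIT. Cache (old->new): [82 38]
  32. access 42: MISS, evict 82. Cache (old->new): [38 42]
  33. access 42: HIT. Cache (old->new): [38 42]
  34. access 38: HIT. Cache (old->new): [38 42]
  35. access 74: MISS, evict 38. Cache (old->new): [42 74]
Total: 15 hits, 20 misses, 18 evictions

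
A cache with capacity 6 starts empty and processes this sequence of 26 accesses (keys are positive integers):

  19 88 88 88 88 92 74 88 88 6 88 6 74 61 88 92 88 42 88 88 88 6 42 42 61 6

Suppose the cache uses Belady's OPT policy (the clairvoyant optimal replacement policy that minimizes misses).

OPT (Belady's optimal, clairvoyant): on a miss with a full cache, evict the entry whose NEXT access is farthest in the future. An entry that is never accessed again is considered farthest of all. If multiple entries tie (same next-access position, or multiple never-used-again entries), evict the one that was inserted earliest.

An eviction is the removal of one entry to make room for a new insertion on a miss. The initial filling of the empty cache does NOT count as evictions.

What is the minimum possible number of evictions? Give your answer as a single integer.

Answer: 1

Derivation:
OPT (Belady) simulation (capacity=6):
  1. access 19: MISS. Cache: [19]
  2. access 88: MISS. Cache: [19 88]
  3. access 88: HIT. Next use of 88: step 4. Cache: [19 88]
  4. access 88: HIT. Next use of 88: step 5. Cache: [19 88]
  5. access 88: HIT. Next use of 88: step 8. Cache: [19 88]
  6. access 92: MISS. Cache: [19 88 92]
  7. access 74: MISS. Cache: [19 88 92 74]
  8. access 88: HIT. Next use of 88: step 9. Cache: [19 88 92 74]
  9. access 88: HIT. Next use of 88: step 11. Cache: [19 88 92 74]
  10. access 6: MISS. Cache: [19 88 92 74 6]
  11. access 88: HIT. Next use of 88: step 15. Cache: [19 88 92 74 6]
  12. access 6: HIT. Next use of 6: step 22. Cache: [19 88 92 74 6]
  13. access 74: HIT. Next use of 74: never. Cache: [19 88 92 74 6]
  14. access 61: MISS. Cache: [19 88 92 74 6 61]
  15. access 88: HIT. Next use of 88: step 17. Cache: [19 88 92 74 6 61]
  16. access 92: HIT. Next use of 92: never. Cache: [19 88 92 74 6 61]
  17. access 88: HIT. Next use of 88: step 19. Cache: [19 88 92 74 6 61]
  18. access 42: MISS, evict 19 (next use: never). Cache: [88 92 74 6 61 42]
  19. access 88: HIT. Next use of 88: step 20. Cache: [88 92 74 6 61 42]
  20. access 88: HIT. Next use of 88: step 21. Cache: [88 92 74 6 61 42]
  21. access 88: HIT. Next use of 88: never. Cache: [88 92 74 6 61 42]
  22. access 6: HIT. Next use of 6: step 26. Cache: [88 92 74 6 61 42]
  23. access 42: HIT. Next use of 42: step 24. Cache: [88 92 74 6 61 42]
  24. access 42: HIT. Next use of 42: never. Cache: [88 92 74 6 61 42]
  25. access 61: HIT. Next use of 61: never. Cache: [88 92 74 6 61 42]
  26. access 6: HIT. Next use of 6: never. Cache: [88 92 74 6 61 42]
Total: 19 hits, 7 misses, 1 evictions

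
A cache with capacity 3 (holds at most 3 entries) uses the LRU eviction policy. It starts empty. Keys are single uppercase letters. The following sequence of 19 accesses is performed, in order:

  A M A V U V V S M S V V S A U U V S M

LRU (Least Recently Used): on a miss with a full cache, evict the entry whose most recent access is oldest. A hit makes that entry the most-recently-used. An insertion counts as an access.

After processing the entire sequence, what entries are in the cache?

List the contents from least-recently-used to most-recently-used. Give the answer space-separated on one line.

Answer: V S M

Derivation:
LRU simulation (capacity=3):
  1. access A: MISS. Cache (LRU->MRU): [A]
  2. access M: MISS. Cache (LRU->MRU): [A M]
  3. access A: HIT. Cache (LRU->MRU): [M A]
  4. access V: MISS. Cache (LRU->MRU): [M A V]
  5. access U: MISS, evict M. Cache (LRU->MRU): [A V U]
  6. access V: HIT. Cache (LRU->MRU): [A U V]
  7. access V: HIT. Cache (LRU->MRU): [A U V]
  8. access S: MISS, evict A. Cache (LRU->MRU): [U V S]
  9. access M: MISS, evict U. Cache (LRU->MRU): [V S M]
  10. access S: HIT. Cache (LRU->MRU): [V M S]
  11. access V: HIT. Cache (LRU->MRU): [M S V]
  12. access V: HIT. Cache (LRU->MRU): [M S V]
  13. access S: HIT. Cache (LRU->MRU): [M V S]
  14. access A: MISS, evict M. Cache (LRU->MRU): [V S A]
  15. access U: MISS, evict V. Cache (LRU->MRU): [S A U]
  16. access U: HIT. Cache (LRU->MRU): [S A U]
  17. access V: MISS, evict S. Cache (LRU->MRU): [A U V]
  18. access S: MISS, evict A. Cache (LRU->MRU): [U V S]
  19. access M: MISS, evict U. Cache (LRU->MRU): [V S M]
Total: 8 hits, 11 misses, 8 evictions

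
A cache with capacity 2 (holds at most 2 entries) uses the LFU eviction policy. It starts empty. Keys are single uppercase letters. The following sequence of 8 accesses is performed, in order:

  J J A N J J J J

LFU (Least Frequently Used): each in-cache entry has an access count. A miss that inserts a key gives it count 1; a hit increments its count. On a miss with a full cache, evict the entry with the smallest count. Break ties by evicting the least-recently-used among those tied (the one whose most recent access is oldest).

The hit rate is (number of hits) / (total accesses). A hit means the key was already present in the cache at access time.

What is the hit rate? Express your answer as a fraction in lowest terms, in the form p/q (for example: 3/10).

Answer: 5/8

Derivation:
LFU simulation (capacity=2):
  1. access J: MISS. Cache: [J(c=1)]
  2. access J: HIT, count now 2. Cache: [J(c=2)]
  3. access A: MISS. Cache: [A(c=1) J(c=2)]
  4. access N: MISS, evict A(c=1). Cache: [N(c=1) J(c=2)]
  5. access J: HIT, count now 3. Cache: [N(c=1) J(c=3)]
  6. access J: HIT, count now 4. Cache: [N(c=1) J(c=4)]
  7. access J: HIT, count now 5. Cache: [N(c=1) J(c=5)]
  8. access J: HIT, count now 6. Cache: [N(c=1) J(c=6)]
Total: 5 hits, 3 misses, 1 evictions

Hit rate = 5/8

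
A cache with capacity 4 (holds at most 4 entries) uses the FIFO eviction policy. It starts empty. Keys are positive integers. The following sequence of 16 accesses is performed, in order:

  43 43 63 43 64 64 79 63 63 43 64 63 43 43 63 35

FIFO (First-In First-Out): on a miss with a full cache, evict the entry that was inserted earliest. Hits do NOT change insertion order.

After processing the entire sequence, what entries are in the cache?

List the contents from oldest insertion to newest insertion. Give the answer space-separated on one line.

FIFO simulation (capacity=4):
  1. access 43: MISS. Cache (old->new): [43]
  2. access 43: HIT. Cache (old->new): [43]
  3. access 63: MISS. Cache (old->new): [43 63]
  4. access 43: HIT. Cache (old->new): [43 63]
  5. access 64: MISS. Cache (old->new): [43 63 64]
  6. access 64: HIT. Cache (old->new): [43 63 64]
  7. access 79: MISS. Cache (old->new): [43 63 64 79]
  8. access 63: HIT. Cache (old->new): [43 63 64 79]
  9. access 63: HIT. Cache (old->new): [43 63 64 79]
  10. access 43: HIT. Cache (old->new): [43 63 64 79]
  11. access 64: HIT. Cache (old->new): [43 63 64 79]
  12. access 63: HIT. Cache (old->new): [43 63 64 79]
  13. access 43: HIT. Cache (old->new): [43 63 64 79]
  14. access 43: HIT. Cache (old->new): [43 63 64 79]
  15. access 63: HIT. Cache (old->new): [43 63 64 79]
  16. access 35: MISS, evict 43. Cache (old->new): [63 64 79 35]
Total: 11 hits, 5 misses, 1 evictions

Answer: 63 64 79 35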